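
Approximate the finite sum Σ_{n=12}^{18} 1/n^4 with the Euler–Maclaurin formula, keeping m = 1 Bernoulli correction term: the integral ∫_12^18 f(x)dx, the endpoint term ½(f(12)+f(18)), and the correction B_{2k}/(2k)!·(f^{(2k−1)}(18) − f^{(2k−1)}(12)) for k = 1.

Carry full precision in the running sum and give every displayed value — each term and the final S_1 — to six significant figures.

S_1 ≈ 0.000165784

The integral term ∫_12^18 1/x^4 dx = 0.000135745.
Endpoint term: (f(12) + f(18))/2 = (4.82253e-05 + 9.52599e-06)/2 = 2.88756e-05.
Integral + boundary = 0.000164621.
k=1: B_{2}/(2)! × [f^{(1)}(18) − f^{(1)}(12)] = 1/12 × (-2.11689e-06 − (-1.60751e-05)) = 1.16318e-06.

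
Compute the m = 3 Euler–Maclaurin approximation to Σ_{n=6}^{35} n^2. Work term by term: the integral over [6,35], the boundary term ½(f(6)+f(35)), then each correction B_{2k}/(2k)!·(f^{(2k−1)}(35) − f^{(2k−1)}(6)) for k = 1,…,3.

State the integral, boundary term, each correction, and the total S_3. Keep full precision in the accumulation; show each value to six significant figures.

S_3 ≈ 14855.0

∫_6^35 x^2 dx evaluates to 14219.7.
Boundary: ½(f(6) + f(35)) = ½(36.0000 + 1225.00) = 630.500.
So far: 14850.2.
Correction k=1: B_{2}/2! · (f^{(1)}(35) − f^{(1)}(6)) = 1/12 · (70.0000 − 12.0000) = 4.83333.
After k=1: 14855.0.
Correction k=2: B_{4}/4! · (f^{(3)}(35) − f^{(3)}(6)) = −1/720 · (0.00000 − 0.00000) = 0.00000.
After k=2: 14855.0.
Correction k=3: B_{6}/6! · (f^{(5)}(35) − f^{(5)}(6)) = 1/30240 · (0.00000 − 0.00000) = 0.00000.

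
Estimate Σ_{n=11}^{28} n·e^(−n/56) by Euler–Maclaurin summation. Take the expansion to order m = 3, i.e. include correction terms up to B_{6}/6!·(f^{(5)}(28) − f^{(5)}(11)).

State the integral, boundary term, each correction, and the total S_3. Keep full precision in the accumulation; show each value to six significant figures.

∫_11^28 x·e^(−x/56) dx evaluates to 229.748.
½[f(11) + f(28)] = ½[9.03826 + 16.9829] = 13.0106.
Integral + boundary = 242.759.
k=1: B_{2}/(2)! × [f^{(1)}(28) − f^{(1)}(11)] = 1/12 × (0.303265 − 0.660263) = -0.0297498.
Running total after k=1: 242.729.
k=2: B_{4}/(4)! × [f^{(3)}(28) − f^{(3)}(11)] = −1/720 × (0.000483523 − 0.000734561) = 3.48664e-07.
Running total after k=2: 242.729.
k=3: B_{6}/(6)! × [f^{(5)}(28) − f^{(5)}(11)] = 1/30240 × (2.77532e-07 − 4.01332e-07) = -4.09393e-12.

S_3 ≈ 242.729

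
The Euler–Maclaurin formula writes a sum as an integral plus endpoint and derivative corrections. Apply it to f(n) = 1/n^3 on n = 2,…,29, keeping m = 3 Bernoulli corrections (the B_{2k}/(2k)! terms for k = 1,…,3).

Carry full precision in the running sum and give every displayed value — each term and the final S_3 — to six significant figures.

∫_2^29 1/x^3 dx evaluates to 0.124405.
½[f(2) + f(29)] = ½[0.125000 + 4.10021e-05] = 0.0625205.
So far: 0.186926.
Correction k=1: B_{2}/2! · (f^{(1)}(29) − f^{(1)}(2)) = 1/12 · (-4.24160e-06 − (-0.187500)) = 0.0156246.
Running total after k=1: 0.202551.
Correction k=2: B_{4}/4! · (f^{(3)}(29) − f^{(3)}(2)) = −1/720 · (-1.00870e-07 − (-0.937500)) = -0.00130208.
Running total after k=2: 0.201249.
Correction k=3: B_{6}/6! · (f^{(5)}(29) − f^{(5)}(2)) = 1/30240 · (-5.03752e-09 − (-9.84375)) = 0.000325521.

S_3 ≈ 0.201574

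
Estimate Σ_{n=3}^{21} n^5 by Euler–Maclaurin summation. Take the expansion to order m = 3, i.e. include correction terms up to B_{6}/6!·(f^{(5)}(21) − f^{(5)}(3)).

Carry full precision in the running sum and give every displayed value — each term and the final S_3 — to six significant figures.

S_3 ≈ 1.64174e+07

∫_3^21 x^5 dx evaluates to 1.42942e+07.
Endpoint term: (f(3) + f(21))/2 = (243.000 + 4.08410e+06)/2 = 2.04217e+06.
Integral + boundary = 1.63364e+07.
Order-1 term: 1/12 · (972405 − 405.000) = 81000.0.
Running total after k=1: 1.64174e+07.
Order-2 term: −1/720 · (26460.0 − 540.000) = -36.0000.
Running total after k=2: 1.64174e+07.
Order-3 term: 1/30240 · (120.000 − 120.000) = 0.00000.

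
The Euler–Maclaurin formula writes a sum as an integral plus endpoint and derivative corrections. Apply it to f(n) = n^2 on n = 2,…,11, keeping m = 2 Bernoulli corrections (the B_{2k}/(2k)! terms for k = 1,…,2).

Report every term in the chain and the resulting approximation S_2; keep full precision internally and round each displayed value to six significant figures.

S_2 ≈ 505.000

The integral term ∫_2^11 x^2 dx = 441.000.
Boundary: ½(f(2) + f(11)) = ½(4.00000 + 121.000) = 62.5000.
So far: 503.500.
k=1: B_{2}/(2)! × [f^{(1)}(11) − f^{(1)}(2)] = 1/12 × (22.0000 − 4.00000) = 1.50000.
Partial sum through k=1: 505.000.
k=2: B_{4}/(4)! × [f^{(3)}(11) − f^{(3)}(2)] = −1/720 × (0.00000 − 0.00000) = 0.00000.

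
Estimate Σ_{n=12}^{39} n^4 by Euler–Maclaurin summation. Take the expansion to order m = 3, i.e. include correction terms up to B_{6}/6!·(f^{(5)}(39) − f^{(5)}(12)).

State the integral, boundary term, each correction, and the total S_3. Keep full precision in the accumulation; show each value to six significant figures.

S_3 ≈ 1.91814e+07

The integral term ∫_12^39 x^4 dx = 1.79951e+07.
Boundary: ½(f(12) + f(39)) = ½(20736.0 + 2.31344e+06) = 1.16709e+06.
So far: 1.91622e+07.
k=1: B_{2}/(2)! × [f^{(1)}(39) − f^{(1)}(12)] = 1/12 × (237276 − 6912.00) = 19197.0.
After k=1: 1.91814e+07.
k=2: B_{4}/(4)! × [f^{(3)}(39) − f^{(3)}(12)] = −1/720 × (936.000 − 288.000) = -0.900000.
After k=2: 1.91814e+07.
k=3: B_{6}/(6)! × [f^{(5)}(39) − f^{(5)}(12)] = 1/30240 × (0.00000 − 0.00000) = 0.00000.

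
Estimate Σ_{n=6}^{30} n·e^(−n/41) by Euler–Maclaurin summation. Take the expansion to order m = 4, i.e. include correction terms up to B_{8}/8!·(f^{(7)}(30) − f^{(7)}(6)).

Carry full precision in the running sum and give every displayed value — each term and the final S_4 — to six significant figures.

The integral term ∫_6^30 x·e^(−x/41) dx = 264.219.
Boundary: ½(f(6) + f(30)) = ½(5.18318 + 14.4326) = 9.80789.
Running total after boundary: 274.027.
k=1: B_{2}/(2)! × [f^{(1)}(30) − f^{(1)}(6)] = 1/12 × (0.129072 − 0.737444) = -0.0506976.
After k=1: 273.977.
k=2: B_{4}/(4)! × [f^{(3)}(30) − f^{(3)}(6)] = −1/720 × (0.000649165 − 0.00146649) = 1.13517e-06.
After k=2: 273.977.
k=3: B_{6}/(6)! × [f^{(5)}(30) − f^{(5)}(6)] = 1/30240 × (7.26679e-07 − 1.48381e-06) = -2.50374e-11.
After k=3: 273.977.
k=4: B_{8}/(8)! × [f^{(7)}(30) − f^{(7)}(6)] = −1/1209600 × (6.34848e-10 − 1.24642e-09) = 5.05598e-16.

S_4 ≈ 273.977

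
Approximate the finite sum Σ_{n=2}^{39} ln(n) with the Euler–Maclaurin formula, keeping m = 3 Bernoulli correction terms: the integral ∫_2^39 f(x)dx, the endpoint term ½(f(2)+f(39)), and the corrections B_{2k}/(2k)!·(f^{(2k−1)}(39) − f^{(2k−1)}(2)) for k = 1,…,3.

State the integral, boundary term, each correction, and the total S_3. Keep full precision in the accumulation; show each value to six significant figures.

S_3 ≈ 106.632

∫_2^39 ln(x) dx evaluates to 104.493.
Boundary: ½(f(2) + f(39)) = ½(0.693147 + 3.66356) = 2.17835.
Integral + boundary = 106.671.
Order-1 term: 1/12 · (0.0256410 − 0.500000) = -0.0395299.
Running total after k=1: 106.631.
Order-2 term: −1/720 · (3.37160e-05 − 0.250000) = 0.000347175.
Running total after k=2: 106.632.
Order-3 term: 1/30240 · (2.66004e-07 − 0.750000) = -2.48016e-05.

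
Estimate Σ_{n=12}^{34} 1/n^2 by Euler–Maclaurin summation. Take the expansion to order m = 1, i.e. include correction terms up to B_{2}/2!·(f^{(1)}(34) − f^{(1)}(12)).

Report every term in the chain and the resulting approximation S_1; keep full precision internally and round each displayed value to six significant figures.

Integral: ∫_12^34 1/x^2 dx = 0.0539216.
½[f(12) + f(34)] = ½[0.00694444 + 0.000865052] = 0.00390475.
Integral + boundary = 0.0578263.
Correction k=1: B_{2}/2! · (f^{(1)}(34) − f^{(1)}(12)) = 1/12 · (-5.08854e-05 − (-0.00115741)) = 9.22102e-05.

S_1 ≈ 0.0579185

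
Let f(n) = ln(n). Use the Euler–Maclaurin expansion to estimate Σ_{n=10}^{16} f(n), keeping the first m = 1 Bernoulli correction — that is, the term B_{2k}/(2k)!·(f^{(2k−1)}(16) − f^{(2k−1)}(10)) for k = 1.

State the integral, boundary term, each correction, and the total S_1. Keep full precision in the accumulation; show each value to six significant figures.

S_1 ≈ 17.8700

Integral: ∫_10^16 ln(x) dx = 15.3356.
½[f(10) + f(16)] = ½[2.30259 + 2.77259] = 2.53759.
So far: 17.8732.
Correction k=1: B_{2}/2! · (f^{(1)}(16) − f^{(1)}(10)) = 1/12 · (0.0625000 − 0.100000) = -0.00312500.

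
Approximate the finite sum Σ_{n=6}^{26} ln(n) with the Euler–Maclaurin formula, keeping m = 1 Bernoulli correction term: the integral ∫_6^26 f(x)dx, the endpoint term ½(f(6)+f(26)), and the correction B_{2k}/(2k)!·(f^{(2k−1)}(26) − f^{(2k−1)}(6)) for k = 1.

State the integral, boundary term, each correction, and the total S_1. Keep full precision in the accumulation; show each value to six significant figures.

S_1 ≈ 56.4742

The integral term ∫_6^26 ln(x) dx = 53.9600.
Endpoint term: (f(6) + f(26))/2 = (1.79176 + 3.25810)/2 = 2.52493.
Running total after boundary: 56.4849.
Correction k=1: B_{2}/2! · (f^{(1)}(26) − f^{(1)}(6)) = 1/12 · (0.0384615 − 0.166667) = -0.0106838.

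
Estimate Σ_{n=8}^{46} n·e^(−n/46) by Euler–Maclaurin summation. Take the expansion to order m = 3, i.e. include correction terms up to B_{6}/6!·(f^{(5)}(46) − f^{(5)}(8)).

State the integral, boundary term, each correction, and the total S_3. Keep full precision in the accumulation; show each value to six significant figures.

Integral: ∫_8^46 x·e^(−x/46) dx = 530.613.
Boundary: ½(f(8) + f(46)) = ½(6.72296 + 16.9225) = 11.8227.
So far: 542.436.
Order-1 term: 1/12 · (0.00000 − 0.694219) = -0.0578516.
After k=1: 542.378.
Order-2 term: −1/720 · (0.000347712 − 0.00112238) = 1.07593e-06.
After k=2: 542.378.
Order-3 term: 1/30240 · (3.28650e-07 − 9.05804e-07) = -1.90858e-11.

S_3 ≈ 542.378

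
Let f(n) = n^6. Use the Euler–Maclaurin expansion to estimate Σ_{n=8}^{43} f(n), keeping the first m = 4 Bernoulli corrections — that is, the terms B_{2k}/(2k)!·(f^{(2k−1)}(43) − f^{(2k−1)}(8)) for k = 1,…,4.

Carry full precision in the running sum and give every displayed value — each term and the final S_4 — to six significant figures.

S_4 ≈ 4.20652e+10

∫_8^43 x^6 dx evaluates to 3.88309e+10.
Endpoint term: (f(8) + f(43))/2 = (262144 + 6.32136e+09)/2 = 3.16081e+09.
Integral + boundary = 4.19917e+10.
k=1: B_{2}/(2)! × [f^{(1)}(43) − f^{(1)}(8)] = 1/12 × (8.82051e+08 − 196608) = 7.34878e+07.
Partial sum through k=1: 4.20652e+10.
k=2: B_{4}/(4)! × [f^{(3)}(43) − f^{(3)}(8)] = −1/720 × (9.54084e+06 − 61440.0) = -13165.8.
Partial sum through k=2: 4.20652e+10.
k=3: B_{6}/(6)! × [f^{(5)}(43) − f^{(5)}(8)] = 1/30240 × (30960.0 − 5760.00) = 0.833333.
Partial sum through k=3: 4.20652e+10.
k=4: B_{8}/(8)! × [f^{(7)}(43) − f^{(7)}(8)] = −1/1209600 × (0.00000 − 0.00000) = 0.00000.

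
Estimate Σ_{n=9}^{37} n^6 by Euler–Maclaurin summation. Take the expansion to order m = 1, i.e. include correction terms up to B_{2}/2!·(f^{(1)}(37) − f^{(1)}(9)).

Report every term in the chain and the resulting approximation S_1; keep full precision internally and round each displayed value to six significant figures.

Integral: ∫_9^37 x^6 dx = 1.35610e+10.
Endpoint term: (f(9) + f(37))/2 = (531441 + 2.56573e+09)/2 = 1.28313e+09.
Integral + boundary = 1.48441e+10.
Order-1 term: 1/12 · (4.16064e+08 − 354294) = 3.46425e+07.

S_1 ≈ 1.48788e+10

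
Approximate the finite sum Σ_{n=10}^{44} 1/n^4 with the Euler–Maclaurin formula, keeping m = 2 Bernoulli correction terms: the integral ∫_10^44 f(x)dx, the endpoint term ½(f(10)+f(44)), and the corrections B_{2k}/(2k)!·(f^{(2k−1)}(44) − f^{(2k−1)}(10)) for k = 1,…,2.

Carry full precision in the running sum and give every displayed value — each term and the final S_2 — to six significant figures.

S_2 ≈ 0.000382868

∫_10^44 1/x^4 dx evaluates to 0.000329420.
Boundary: ½(f(10) + f(44)) = ½(0.000100000 + 2.66802e-07) = 5.01334e-05.
So far: 0.000379554.
Order-1 term: 1/12 · (-2.42547e-08 − (-4.00000e-05)) = 3.33131e-06.
Running total after k=1: 0.000382885.
Order-2 term: −1/720 · (-3.75848e-10 − (-1.20000e-05)) = -1.66661e-08.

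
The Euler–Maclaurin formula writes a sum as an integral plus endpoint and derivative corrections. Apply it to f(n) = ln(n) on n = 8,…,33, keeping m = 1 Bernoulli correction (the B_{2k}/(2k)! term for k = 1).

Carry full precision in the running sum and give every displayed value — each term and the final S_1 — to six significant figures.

The integral term ∫_8^33 ln(x) dx = 73.7492.
Endpoint term: (f(8) + f(33))/2 = (2.07944 + 3.49651)/2 = 2.78797.
So far: 76.5372.
k=1: B_{2}/(2)! × [f^{(1)}(33) − f^{(1)}(8)] = 1/12 × (0.0303030 − 0.125000) = -0.00789141.

S_1 ≈ 76.5293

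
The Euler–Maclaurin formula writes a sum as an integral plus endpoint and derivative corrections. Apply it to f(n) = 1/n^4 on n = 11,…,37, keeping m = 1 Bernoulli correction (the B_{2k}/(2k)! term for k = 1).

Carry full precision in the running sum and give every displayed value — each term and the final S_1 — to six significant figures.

S_1 ≈ 0.000280340

∫_11^37 1/x^4 dx evaluates to 0.000243858.
½[f(11) + f(37)] = ½[6.83013e-05 + 5.33572e-07] = 3.44175e-05.
So far: 0.000278275.
Correction k=1: B_{2}/2! · (f^{(1)}(37) − f^{(1)}(11)) = 1/12 · (-5.76835e-08 − (-2.48369e-05)) = 2.06493e-06.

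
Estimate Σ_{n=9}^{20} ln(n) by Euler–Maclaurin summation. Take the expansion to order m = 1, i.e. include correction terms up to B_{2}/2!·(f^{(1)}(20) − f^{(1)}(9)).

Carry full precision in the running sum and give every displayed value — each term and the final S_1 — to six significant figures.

S_1 ≈ 31.7310

Integral: ∫_9^20 ln(x) dx = 29.1396.
Endpoint term: (f(9) + f(20))/2 = (2.19722 + 2.99573)/2 = 2.59648.
Integral + boundary = 31.7361.
Correction k=1: B_{2}/2! · (f^{(1)}(20) − f^{(1)}(9)) = 1/12 · (0.0500000 − 0.111111) = -0.00509259.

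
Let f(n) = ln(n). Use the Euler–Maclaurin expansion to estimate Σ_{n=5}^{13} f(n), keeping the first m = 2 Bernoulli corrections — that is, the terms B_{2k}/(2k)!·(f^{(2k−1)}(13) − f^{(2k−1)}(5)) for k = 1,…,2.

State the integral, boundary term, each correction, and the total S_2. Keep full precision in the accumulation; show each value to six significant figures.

S_2 ≈ 19.3741

The integral term ∫_5^13 ln(x) dx = 17.2972.
½[f(5) + f(13)] = ½[1.60944 + 2.56495] = 2.08719.
Running total after boundary: 19.3843.
Correction k=1: B_{2}/2! · (f^{(1)}(13) − f^{(1)}(5)) = 1/12 · (0.0769231 − 0.200000) = -0.0102564.
Partial sum through k=1: 19.3741.
Correction k=2: B_{4}/4! · (f^{(3)}(13) − f^{(3)}(5)) = −1/720 · (0.000910332 − 0.0160000) = 2.09579e-05.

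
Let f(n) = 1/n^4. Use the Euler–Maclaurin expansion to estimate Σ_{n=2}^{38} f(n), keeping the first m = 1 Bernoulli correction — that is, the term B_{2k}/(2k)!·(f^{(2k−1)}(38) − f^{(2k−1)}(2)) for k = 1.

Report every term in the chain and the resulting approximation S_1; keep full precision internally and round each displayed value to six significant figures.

S_1 ≈ 0.0833275

The integral term ∫_2^38 1/x^4 dx = 0.0416606.
Endpoint term: (f(2) + f(38))/2 = (0.0625000 + 4.79585e-07)/2 = 0.0312502.
So far: 0.0729108.
Order-1 term: 1/12 · (-5.04826e-08 − (-0.125000)) = 0.0104167.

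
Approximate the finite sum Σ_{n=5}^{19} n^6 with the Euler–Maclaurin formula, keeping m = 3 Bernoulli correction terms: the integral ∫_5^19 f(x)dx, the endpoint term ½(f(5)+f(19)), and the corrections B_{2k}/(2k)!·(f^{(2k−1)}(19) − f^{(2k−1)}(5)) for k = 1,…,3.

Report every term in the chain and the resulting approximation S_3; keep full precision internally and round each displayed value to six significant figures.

∫_5^19 x^6 dx evaluates to 1.27685e+08.
Boundary: ½(f(5) + f(19)) = ½(15625.0 + 4.70459e+07) = 2.35308e+07.
So far: 1.51216e+08.
Order-1 term: 1/12 · (1.48566e+07 − 18750.0) = 1.23649e+06.
Running total after k=1: 1.52452e+08.
Order-2 term: −1/720 · (823080 − 15000.0) = -1122.33.
Running total after k=2: 1.52451e+08.
Order-3 term: 1/30240 · (13680.0 − 3600.00) = 0.333333.

S_3 ≈ 1.52451e+08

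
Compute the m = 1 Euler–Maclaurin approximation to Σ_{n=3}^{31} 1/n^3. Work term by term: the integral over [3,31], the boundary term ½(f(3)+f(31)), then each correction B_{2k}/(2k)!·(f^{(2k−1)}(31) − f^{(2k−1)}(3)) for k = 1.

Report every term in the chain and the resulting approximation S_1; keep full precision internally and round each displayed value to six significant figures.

The integral term ∫_3^31 1/x^3 dx = 0.0550353.
½[f(3) + f(31)] = ½[0.0370370 + 3.35672e-05] = 0.0185353.
So far: 0.0735706.
k=1: B_{2}/(2)! × [f^{(1)}(31) − f^{(1)}(3)] = 1/12 × (-3.24844e-06 − (-0.0370370)) = 0.00308615.

S_1 ≈ 0.0766567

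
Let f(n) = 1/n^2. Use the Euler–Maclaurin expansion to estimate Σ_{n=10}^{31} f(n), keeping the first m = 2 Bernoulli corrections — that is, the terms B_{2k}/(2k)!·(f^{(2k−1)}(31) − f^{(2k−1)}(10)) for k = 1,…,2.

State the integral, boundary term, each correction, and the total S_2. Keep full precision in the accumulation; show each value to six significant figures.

The integral term ∫_10^31 1/x^2 dx = 0.0677419.
½[f(10) + f(31)] = ½[0.0100000 + 0.00104058] = 0.00552029.
Running total after boundary: 0.0732622.
Correction k=1: B_{2}/2! · (f^{(1)}(31) − f^{(1)}(10)) = 1/12 · (-6.71344e-05 − (-0.00200000)) = 0.000161072.
Partial sum through k=1: 0.0734233.
Correction k=2: B_{4}/4! · (f^{(3)}(31) − f^{(3)}(10)) = −1/720 · (-8.38306e-07 − (-0.000240000)) = -3.32169e-07.

S_2 ≈ 0.0734230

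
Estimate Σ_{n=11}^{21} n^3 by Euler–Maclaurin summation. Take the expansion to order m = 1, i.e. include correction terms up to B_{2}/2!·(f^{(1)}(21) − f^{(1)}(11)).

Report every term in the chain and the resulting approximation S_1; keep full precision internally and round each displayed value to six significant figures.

S_1 ≈ 50336.0

Integral: ∫_11^21 x^3 dx = 44960.0.
½[f(11) + f(21)] = ½[1331.00 + 9261.00] = 5296.00.
Running total after boundary: 50256.0.
k=1: B_{2}/(2)! × [f^{(1)}(21) − f^{(1)}(11)] = 1/12 × (1323.00 − 363.000) = 80.0000.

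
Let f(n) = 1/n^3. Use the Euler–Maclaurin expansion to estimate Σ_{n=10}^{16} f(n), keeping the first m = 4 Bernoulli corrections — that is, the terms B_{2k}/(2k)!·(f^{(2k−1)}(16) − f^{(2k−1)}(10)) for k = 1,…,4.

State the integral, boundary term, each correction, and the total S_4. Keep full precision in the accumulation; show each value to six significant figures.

Integral: ∫_10^16 1/x^3 dx = 0.00304688.
Boundary: ½(f(10) + f(16)) = ½(0.00100000 + 0.000244141) = 0.000622070.
Running total after boundary: 0.00366895.
Order-1 term: 1/12 · (-4.57764e-05 − (-0.000300000)) = 2.11853e-05.
After k=1: 0.00369013.
Order-2 term: −1/720 · (-3.57628e-06 − (-6.00000e-05)) = -7.83663e-08.
After k=2: 0.00369005.
Order-3 term: 1/30240 · (-5.86733e-07 − (-2.52000e-05)) = 8.13931e-10.
After k=3: 0.00369005.
Order-4 term: −1/1209600 · (-1.65019e-07 − (-1.81440e-05)) = -1.48636e-11.

S_4 ≈ 0.00369005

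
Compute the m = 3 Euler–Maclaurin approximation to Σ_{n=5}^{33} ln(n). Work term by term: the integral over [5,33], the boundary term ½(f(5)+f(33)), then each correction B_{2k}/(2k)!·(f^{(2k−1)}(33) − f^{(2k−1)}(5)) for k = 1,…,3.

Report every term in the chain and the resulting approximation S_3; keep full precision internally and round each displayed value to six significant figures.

S_3 ≈ 81.8764

∫_5^33 ln(x) dx evaluates to 79.3376.
Boundary: ½(f(5) + f(33)) = ½(1.60944 + 3.49651) = 2.55297.
So far: 81.8905.
Correction k=1: B_{2}/2! · (f^{(1)}(33) − f^{(1)}(5)) = 1/12 · (0.0303030 − 0.200000) = -0.0141414.
Running total after k=1: 81.8764.
Correction k=2: B_{4}/4! · (f^{(3)}(33) − f^{(3)}(5)) = −1/720 · (5.56529e-05 − 0.0160000) = 2.21449e-05.
Running total after k=2: 81.8764.
Correction k=3: B_{6}/6! · (f^{(5)}(33) − f^{(5)}(5)) = 1/30240 · (6.13256e-07 − 0.00768000) = -2.53948e-07.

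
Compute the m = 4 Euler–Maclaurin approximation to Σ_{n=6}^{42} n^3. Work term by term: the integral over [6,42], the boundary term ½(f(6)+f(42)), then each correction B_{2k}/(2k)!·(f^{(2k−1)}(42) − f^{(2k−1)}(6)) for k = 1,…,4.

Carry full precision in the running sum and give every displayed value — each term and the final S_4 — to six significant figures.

S_4 ≈ 815184

The integral term ∫_6^42 x^3 dx = 777600.
Endpoint term: (f(6) + f(42))/2 = (216.000 + 74088.0)/2 = 37152.0.
Integral + boundary = 814752.
Order-1 term: 1/12 · (5292.00 − 108.000) = 432.000.
Running total after k=1: 815184.
Order-2 term: −1/720 · (6.00000 − 6.00000) = 0.00000.
Running total after k=2: 815184.
Order-3 term: 1/30240 · (0.00000 − 0.00000) = 0.00000.
Running total after k=3: 815184.
Order-4 term: −1/1209600 · (0.00000 − 0.00000) = 0.00000.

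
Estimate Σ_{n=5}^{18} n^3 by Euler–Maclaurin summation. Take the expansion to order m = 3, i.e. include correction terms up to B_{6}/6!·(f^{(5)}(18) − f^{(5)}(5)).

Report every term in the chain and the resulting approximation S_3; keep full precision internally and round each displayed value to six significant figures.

Integral: ∫_5^18 x^3 dx = 26087.8.
Endpoint term: (f(5) + f(18))/2 = (125.000 + 5832.00)/2 = 2978.50.
Running total after boundary: 29066.2.
k=1: B_{2}/(2)! × [f^{(1)}(18) − f^{(1)}(5)] = 1/12 × (972.000 − 75.0000) = 74.7500.
Running total after k=1: 29141.0.
k=2: B_{4}/(4)! × [f^{(3)}(18) − f^{(3)}(5)] = −1/720 × (6.00000 − 6.00000) = 0.00000.
Running total after k=2: 29141.0.
k=3: B_{6}/(6)! × [f^{(5)}(18) − f^{(5)}(5)] = 1/30240 × (0.00000 − 0.00000) = 0.00000.

S_3 ≈ 29141.0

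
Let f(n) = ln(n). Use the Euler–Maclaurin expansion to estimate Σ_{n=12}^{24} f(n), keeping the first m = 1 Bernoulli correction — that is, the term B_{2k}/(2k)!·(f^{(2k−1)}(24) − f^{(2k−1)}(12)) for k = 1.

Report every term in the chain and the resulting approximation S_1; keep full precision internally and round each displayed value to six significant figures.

Integral: ∫_12^24 ln(x) dx = 34.4544.
½[f(12) + f(24)] = ½[2.48491 + 3.17805] = 2.83148.
Running total after boundary: 37.2859.
Correction k=1: B_{2}/2! · (f^{(1)}(24) − f^{(1)}(12)) = 1/12 · (0.0416667 − 0.0833333) = -0.00347222.

S_1 ≈ 37.2824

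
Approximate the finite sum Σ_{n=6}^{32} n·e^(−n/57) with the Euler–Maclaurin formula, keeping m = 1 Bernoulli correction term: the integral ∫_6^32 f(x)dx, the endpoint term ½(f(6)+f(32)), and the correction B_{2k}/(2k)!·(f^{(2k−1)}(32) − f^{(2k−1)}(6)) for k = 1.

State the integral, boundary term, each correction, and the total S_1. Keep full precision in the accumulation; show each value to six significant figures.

Integral: ∫_6^32 x·e^(−x/57) dx = 338.535.
Boundary: ½(f(6) + f(32)) = ½(5.40053 + 18.2531) = 11.8268.
Running total after boundary: 350.362.
Order-1 term: 1/12 · (0.250179 − 0.805342) = -0.0462636.

S_1 ≈ 350.316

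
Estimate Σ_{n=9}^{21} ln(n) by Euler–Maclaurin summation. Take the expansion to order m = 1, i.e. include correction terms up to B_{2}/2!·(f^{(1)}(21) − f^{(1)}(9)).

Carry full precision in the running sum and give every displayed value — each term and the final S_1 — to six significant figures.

The integral term ∫_9^21 ln(x) dx = 32.1599.
Boundary: ½(f(9) + f(21)) = ½(2.19722 + 3.04452) = 2.62087.
Running total after boundary: 34.7808.
Order-1 term: 1/12 · (0.0476190 − 0.111111) = -0.00529101.

S_1 ≈ 34.7755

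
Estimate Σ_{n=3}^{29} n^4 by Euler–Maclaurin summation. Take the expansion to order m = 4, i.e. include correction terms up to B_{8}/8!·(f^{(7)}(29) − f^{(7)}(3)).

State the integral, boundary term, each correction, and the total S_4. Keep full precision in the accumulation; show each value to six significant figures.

Integral: ∫_3^29 x^4 dx = 4.10218e+06.
Boundary: ½(f(3) + f(29)) = ½(81.0000 + 707281) = 353681.
Running total after boundary: 4.45586e+06.
k=1: B_{2}/(2)! × [f^{(1)}(29) − f^{(1)}(3)] = 1/12 × (97556.0 − 108.000) = 8120.67.
Partial sum through k=1: 4.46398e+06.
k=2: B_{4}/(4)! × [f^{(3)}(29) − f^{(3)}(3)] = −1/720 × (696.000 − 72.0000) = -0.866667.
Partial sum through k=2: 4.46398e+06.
k=3: B_{6}/(6)! × [f^{(5)}(29) − f^{(5)}(3)] = 1/30240 × (0.00000 − 0.00000) = 0.00000.
Partial sum through k=3: 4.46398e+06.
k=4: B_{8}/(8)! × [f^{(7)}(29) − f^{(7)}(3)] = −1/1209600 × (0.00000 − 0.00000) = 0.00000.

S_4 ≈ 4.46398e+06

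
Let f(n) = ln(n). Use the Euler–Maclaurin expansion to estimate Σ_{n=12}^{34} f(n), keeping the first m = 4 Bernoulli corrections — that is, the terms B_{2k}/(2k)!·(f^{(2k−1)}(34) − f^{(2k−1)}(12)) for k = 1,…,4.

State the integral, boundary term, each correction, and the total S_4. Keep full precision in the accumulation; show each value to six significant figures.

Integral: ∫_12^34 ln(x) dx = 68.0774.
Boundary: ½(f(12) + f(34)) = ½(2.48491 + 3.52636) = 3.00563.
So far: 71.0830.
Order-1 term: 1/12 · (0.0294118 − 0.0833333) = -0.00449346.
Partial sum through k=1: 71.0785.
Order-2 term: −1/720 · (5.08854e-05 − 0.00115741) = 1.53684e-06.
Partial sum through k=2: 71.0785.
Order-3 term: 1/30240 · (5.28222e-07 − 9.64506e-05) = -3.17204e-09.
Partial sum through k=3: 71.0785.
Order-4 term: −1/1209600 · (1.37082e-08 − 2.00939e-05) = 1.66007e-11.

S_4 ≈ 71.0785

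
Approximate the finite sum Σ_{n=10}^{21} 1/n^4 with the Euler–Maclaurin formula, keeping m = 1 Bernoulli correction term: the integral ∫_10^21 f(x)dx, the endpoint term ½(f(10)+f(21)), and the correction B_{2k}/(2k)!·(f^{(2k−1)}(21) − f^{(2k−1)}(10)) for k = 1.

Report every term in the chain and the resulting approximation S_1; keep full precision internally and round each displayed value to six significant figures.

Integral: ∫_10^21 1/x^4 dx = 0.000297340.
Boundary: ½(f(10) + f(21)) = ½(0.000100000 + 5.14189e-06) = 5.25709e-05.
Integral + boundary = 0.000349911.
Order-1 term: 1/12 · (-9.79408e-07 − (-4.00000e-05)) = 3.25172e-06.

S_1 ≈ 0.000353163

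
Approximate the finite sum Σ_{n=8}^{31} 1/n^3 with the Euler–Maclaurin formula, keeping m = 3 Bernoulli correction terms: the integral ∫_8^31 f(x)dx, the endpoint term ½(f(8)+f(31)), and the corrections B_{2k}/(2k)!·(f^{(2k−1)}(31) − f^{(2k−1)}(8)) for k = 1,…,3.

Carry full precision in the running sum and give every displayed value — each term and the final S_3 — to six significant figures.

Integral: ∫_8^31 1/x^3 dx = 0.00729221.
Boundary: ½(f(8) + f(31)) = ½(0.00195312 + 3.35672e-05) = 0.000993346.
Integral + boundary = 0.00828555.
Order-1 term: 1/12 · (-3.24844e-06 − (-0.000732422)) = 6.07645e-05.
After k=1: 0.00834632.
Order-2 term: −1/720 · (-6.76054e-08 − (-0.000228882)) = -3.17798e-07.
After k=2: 0.00834600.
Order-3 term: 1/30240 · (-2.95466e-09 − (-0.000150204)) = 4.96696e-09.

S_3 ≈ 0.00834601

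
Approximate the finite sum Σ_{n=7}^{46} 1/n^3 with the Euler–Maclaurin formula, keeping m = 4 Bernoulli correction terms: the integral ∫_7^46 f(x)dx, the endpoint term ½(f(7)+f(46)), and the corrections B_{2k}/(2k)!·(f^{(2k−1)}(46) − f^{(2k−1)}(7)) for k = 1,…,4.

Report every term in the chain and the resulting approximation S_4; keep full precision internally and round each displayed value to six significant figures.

The integral term ∫_7^46 1/x^3 dx = 0.00996779.
½[f(7) + f(46)] = ½[0.00291545 + 1.02737e-05] = 0.00146286.
Running total after boundary: 0.0114306.
k=1: B_{2}/(2)! × [f^{(1)}(46) − f^{(1)}(7)] = 1/12 × (-6.70023e-07 − (-0.00124948)) = 0.000104067.
Partial sum through k=1: 0.0115347.
k=2: B_{4}/(4)! × [f^{(3)}(46) − f^{(3)}(7)] = −1/720 × (-6.33292e-09 − (-0.000509992)) = -7.08313e-07.
Partial sum through k=2: 0.0115340.
k=3: B_{6}/(6)! × [f^{(5)}(46) − f^{(5)}(7)] = 1/30240 × (-1.25701e-10 − (-0.000437136)) = 1.44555e-08.
Partial sum through k=3: 0.0115340.
k=4: B_{8}/(8)! × [f^{(7)}(46) − f^{(7)}(7)] = −1/1209600 × (-4.27715e-12 − (-0.000642322)) = -5.31020e-10.

S_4 ≈ 0.0115340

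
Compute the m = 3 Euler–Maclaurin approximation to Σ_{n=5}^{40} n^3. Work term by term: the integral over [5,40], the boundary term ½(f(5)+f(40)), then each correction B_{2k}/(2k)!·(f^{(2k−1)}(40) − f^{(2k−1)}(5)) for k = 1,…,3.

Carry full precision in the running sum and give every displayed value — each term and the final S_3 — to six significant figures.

∫_5^40 x^3 dx evaluates to 639844.
Boundary: ½(f(5) + f(40)) = ½(125.000 + 64000.0) = 32062.5.
Running total after boundary: 671906.
k=1: B_{2}/(2)! × [f^{(1)}(40) − f^{(1)}(5)] = 1/12 × (4800.00 − 75.0000) = 393.750.
After k=1: 672300.
k=2: B_{4}/(4)! × [f^{(3)}(40) − f^{(3)}(5)] = −1/720 × (6.00000 − 6.00000) = 0.00000.
After k=2: 672300.
k=3: B_{6}/(6)! × [f^{(5)}(40) − f^{(5)}(5)] = 1/30240 × (0.00000 − 0.00000) = 0.00000.

S_3 ≈ 672300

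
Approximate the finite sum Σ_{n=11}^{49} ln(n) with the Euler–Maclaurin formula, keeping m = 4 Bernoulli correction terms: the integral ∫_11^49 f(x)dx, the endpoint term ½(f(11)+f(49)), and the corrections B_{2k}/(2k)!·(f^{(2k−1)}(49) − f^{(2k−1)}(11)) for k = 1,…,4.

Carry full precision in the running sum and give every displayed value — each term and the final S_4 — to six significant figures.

S_4 ≈ 129.461

∫_11^49 ln(x) dx evaluates to 126.322.
½[f(11) + f(49)] = ½[2.39790 + 3.89182] = 3.14486.
So far: 129.467.
Correction k=1: B_{2}/2! · (f^{(1)}(49) − f^{(1)}(11)) = 1/12 · (0.0204082 − 0.0909091) = -0.00587508.
Partial sum through k=1: 129.461.
Correction k=2: B_{4}/4! · (f^{(3)}(49) − f^{(3)}(11)) = −1/720 · (1.69997e-05 − 0.00150263) = 2.06337e-06.
Partial sum through k=2: 129.461.
Correction k=3: B_{6}/6! · (f^{(5)}(49) − f^{(5)}(11)) = 1/30240 · (8.49632e-08 − 0.000149021) = -4.92514e-09.
Partial sum through k=3: 129.461.
Correction k=4: B_{8}/8! · (f^{(7)}(49) − f^{(7)}(11)) = −1/1209600 · (1.06160e-09 − 3.69474e-05) = 3.05442e-11.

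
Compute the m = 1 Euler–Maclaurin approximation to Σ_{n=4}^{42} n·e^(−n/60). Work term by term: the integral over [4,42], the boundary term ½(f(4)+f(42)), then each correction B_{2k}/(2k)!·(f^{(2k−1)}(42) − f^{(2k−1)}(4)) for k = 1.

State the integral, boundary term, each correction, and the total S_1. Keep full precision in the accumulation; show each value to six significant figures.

S_1 ≈ 565.484

The integral term ∫_4^42 x·e^(−x/60) dx = 553.245.
Boundary: ½(f(4) + f(42)) = ½(3.74203 + 20.8566) = 12.2993.
Integral + boundary = 565.544.
Correction k=1: B_{2}/2! · (f^{(1)}(42) − f^{(1)}(4)) = 1/12 · (0.148976 − 0.873140) = -0.0603470.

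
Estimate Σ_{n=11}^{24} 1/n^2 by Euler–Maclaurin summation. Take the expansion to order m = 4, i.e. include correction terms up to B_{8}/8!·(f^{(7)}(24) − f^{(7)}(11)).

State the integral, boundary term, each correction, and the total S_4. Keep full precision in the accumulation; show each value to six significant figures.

Integral: ∫_11^24 1/x^2 dx = 0.0492424.
½[f(11) + f(24)] = ½[0.00826446 + 0.00173611] = 0.00500029.
Integral + boundary = 0.0542427.
Order-1 term: 1/12 · (-0.000144676 − (-0.00150263)) = 0.000113163.
After k=1: 0.0543559.
Order-2 term: −1/720 · (-3.01408e-06 − (-0.000149021)) = -2.02788e-07.
After k=2: 0.0543557.
Order-3 term: 1/30240 · (-1.56983e-07 − (-3.69474e-05)) = 1.21661e-09.
After k=3: 0.0543557.
Order-4 term: −1/1209600 · (-1.52623e-08 − (-1.70996e-05)) = -1.41240e-11.

S_4 ≈ 0.0543557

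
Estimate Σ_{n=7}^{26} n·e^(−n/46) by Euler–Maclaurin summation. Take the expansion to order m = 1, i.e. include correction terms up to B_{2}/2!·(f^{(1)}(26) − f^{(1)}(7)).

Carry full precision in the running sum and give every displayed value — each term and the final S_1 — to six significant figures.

Integral: ∫_7^26 x·e^(−x/46) dx = 211.850.
½[f(7) + f(26)] = ½[6.01187 + 14.7742] = 10.3930.
Integral + boundary = 222.243.
Order-1 term: 1/12 · (0.247059 − 0.728146) = -0.0400906.

S_1 ≈ 222.203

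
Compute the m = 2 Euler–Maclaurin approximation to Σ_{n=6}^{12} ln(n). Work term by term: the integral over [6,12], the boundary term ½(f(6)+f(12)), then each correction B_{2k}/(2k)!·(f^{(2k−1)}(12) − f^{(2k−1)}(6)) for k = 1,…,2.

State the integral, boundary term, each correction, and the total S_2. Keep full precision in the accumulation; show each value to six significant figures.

Integral: ∫_6^12 ln(x) dx = 13.0683.
½[f(6) + f(12)] = ½[1.79176 + 2.48491] = 2.13833.
Running total after boundary: 15.2067.
Correction k=1: B_{2}/2! · (f^{(1)}(12) − f^{(1)}(6)) = 1/12 · (0.0833333 − 0.166667) = -0.00694444.
After k=1: 15.1997.
Correction k=2: B_{4}/4! · (f^{(3)}(12) − f^{(3)}(6)) = −1/720 · (0.00115741 − 0.00925926) = 1.12526e-05.

S_2 ≈ 15.1997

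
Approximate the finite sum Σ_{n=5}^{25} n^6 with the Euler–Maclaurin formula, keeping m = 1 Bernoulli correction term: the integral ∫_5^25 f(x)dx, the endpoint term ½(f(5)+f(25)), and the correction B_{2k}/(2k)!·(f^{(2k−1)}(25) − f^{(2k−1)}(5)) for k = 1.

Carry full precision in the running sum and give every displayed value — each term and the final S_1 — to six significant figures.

S_1 ≈ 9.98879e+08

∫_5^25 x^6 dx evaluates to 8.71920e+08.
Boundary: ½(f(5) + f(25)) = ½(15625.0 + 2.44141e+08) = 1.22078e+08.
Running total after boundary: 9.93998e+08.
k=1: B_{2}/(2)! × [f^{(1)}(25) − f^{(1)}(5)] = 1/12 × (5.85938e+07 − 18750.0) = 4.88125e+06.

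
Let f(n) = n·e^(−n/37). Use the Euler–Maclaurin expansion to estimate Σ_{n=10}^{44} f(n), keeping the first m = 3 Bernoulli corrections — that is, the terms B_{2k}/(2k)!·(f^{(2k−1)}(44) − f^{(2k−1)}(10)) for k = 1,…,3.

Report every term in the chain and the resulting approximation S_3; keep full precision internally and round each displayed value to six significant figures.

The integral term ∫_10^44 x·e^(−x/37) dx = 414.668.
Boundary: ½(f(10) + f(44)) = ½(7.63173 + 13.3966) = 10.5142.
Integral + boundary = 425.182.
Order-1 term: 1/12 · (-0.0576021 − 0.556910) = -0.0512094.
After k=1: 425.130.
Order-2 term: −1/720 · (0.000402728 − 0.00152174) = 1.55418e-06.
After k=2: 425.130.
Order-3 term: 1/30240 · (6.19088e-07 − 1.92598e-06) = -4.32174e-11.

S_3 ≈ 425.130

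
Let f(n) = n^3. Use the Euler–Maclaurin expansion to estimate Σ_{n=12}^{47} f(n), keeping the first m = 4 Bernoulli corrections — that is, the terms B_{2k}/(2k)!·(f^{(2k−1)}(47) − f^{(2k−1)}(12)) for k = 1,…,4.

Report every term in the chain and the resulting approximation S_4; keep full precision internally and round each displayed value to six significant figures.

S_4 ≈ 1.26803e+06

The integral term ∫_12^47 x^3 dx = 1.21474e+06.
Endpoint term: (f(12) + f(47))/2 = (1728.00 + 103823)/2 = 52775.5.
Running total after boundary: 1.26751e+06.
Correction k=1: B_{2}/2! · (f^{(1)}(47) − f^{(1)}(12)) = 1/12 · (6627.00 − 432.000) = 516.250.
Running total after k=1: 1.26803e+06.
Correction k=2: B_{4}/4! · (f^{(3)}(47) − f^{(3)}(12)) = −1/720 · (6.00000 − 6.00000) = 0.00000.
Running total after k=2: 1.26803e+06.
Correction k=3: B_{6}/6! · (f^{(5)}(47) − f^{(5)}(12)) = 1/30240 · (0.00000 − 0.00000) = 0.00000.
Running total after k=3: 1.26803e+06.
Correction k=4: B_{8}/8! · (f^{(7)}(47) − f^{(7)}(12)) = −1/1209600 · (0.00000 − 0.00000) = 0.00000.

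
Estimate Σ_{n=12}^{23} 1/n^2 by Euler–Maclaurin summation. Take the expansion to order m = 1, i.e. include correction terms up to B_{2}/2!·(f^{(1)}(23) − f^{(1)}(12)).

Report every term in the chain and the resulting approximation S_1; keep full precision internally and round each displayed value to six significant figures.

S_1 ≈ 0.0443552

Integral: ∫_12^23 1/x^2 dx = 0.0398551.
½[f(12) + f(23)] = ½[0.00694444 + 0.00189036] = 0.00441740.
Running total after boundary: 0.0442725.
Order-1 term: 1/12 · (-0.000164379 − (-0.00115741)) = 8.27524e-05.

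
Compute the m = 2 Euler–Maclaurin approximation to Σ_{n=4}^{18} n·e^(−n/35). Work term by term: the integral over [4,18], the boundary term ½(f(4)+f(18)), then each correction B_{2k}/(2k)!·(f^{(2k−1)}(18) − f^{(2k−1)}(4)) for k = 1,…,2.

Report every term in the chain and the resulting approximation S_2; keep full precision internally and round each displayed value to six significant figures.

The integral term ∫_4^18 x·e^(−x/35) dx = 108.429.
½[f(4) + f(18)] = ½[3.56801 + 10.7627] = 7.16535.
So far: 115.594.
Correction k=1: B_{2}/2! · (f^{(1)}(18) − f^{(1)}(4)) = 1/12 · (0.290422 − 0.790060) = -0.0416365.
After k=1: 115.552.
Correction k=2: B_{4}/4! · (f^{(3)}(18) − f^{(3)}(4)) = −1/720 · (0.00121329 − 0.00210128) = 1.23332e-06.

S_2 ≈ 115.552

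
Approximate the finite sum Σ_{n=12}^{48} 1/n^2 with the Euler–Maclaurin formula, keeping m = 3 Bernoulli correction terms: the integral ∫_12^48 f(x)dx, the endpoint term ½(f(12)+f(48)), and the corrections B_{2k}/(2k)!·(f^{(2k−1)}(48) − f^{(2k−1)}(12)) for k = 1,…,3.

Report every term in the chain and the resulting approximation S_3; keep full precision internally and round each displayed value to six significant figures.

S_3 ≈ 0.0662840

∫_12^48 1/x^2 dx evaluates to 0.0625000.
Boundary: ½(f(12) + f(48)) = ½(0.00694444 + 0.000434028) = 0.00368924.
Integral + boundary = 0.0661892.
Correction k=1: B_{2}/2! · (f^{(1)}(48) − f^{(1)}(12)) = 1/12 · (-1.80845e-05 − (-0.00115741)) = 9.49436e-05.
After k=1: 0.0662842.
Correction k=2: B_{4}/4! · (f^{(3)}(48) − f^{(3)}(12)) = −1/720 · (-9.41901e-08 − (-9.64506e-05)) = -1.33828e-07.
After k=2: 0.0662840.
Correction k=3: B_{6}/6! · (f^{(5)}(48) − f^{(5)}(12)) = 1/30240 · (-1.22643e-09 − (-2.00939e-05)) = 6.64440e-10.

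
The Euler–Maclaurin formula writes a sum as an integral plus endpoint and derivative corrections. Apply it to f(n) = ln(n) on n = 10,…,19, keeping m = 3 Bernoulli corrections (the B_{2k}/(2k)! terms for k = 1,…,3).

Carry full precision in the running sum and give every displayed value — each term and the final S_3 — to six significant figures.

Integral: ∫_10^19 ln(x) dx = 23.9185.
Endpoint term: (f(10) + f(19))/2 = (2.30259 + 2.94444)/2 = 2.62351.
So far: 26.5420.
k=1: B_{2}/(2)! × [f^{(1)}(19) − f^{(1)}(10)] = 1/12 × (0.0526316 − 0.100000) = -0.00394737.
After k=1: 26.5381.
k=2: B_{4}/(4)! × [f^{(3)}(19) − f^{(3)}(10)] = −1/720 × (0.000291588 − 0.00200000) = 2.37279e-06.
After k=2: 26.5381.
k=3: B_{6}/(6)! × [f^{(5)}(19) − f^{(5)}(10)] = 1/30240 × (9.69267e-06 − 0.000240000) = -7.61598e-09.

S_3 ≈ 26.5381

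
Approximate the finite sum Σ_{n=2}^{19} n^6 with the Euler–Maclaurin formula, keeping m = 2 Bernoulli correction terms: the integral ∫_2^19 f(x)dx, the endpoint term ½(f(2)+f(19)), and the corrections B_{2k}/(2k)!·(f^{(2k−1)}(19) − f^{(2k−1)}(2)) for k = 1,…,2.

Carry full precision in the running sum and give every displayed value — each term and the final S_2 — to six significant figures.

S_2 ≈ 1.52456e+08

∫_2^19 x^6 dx evaluates to 1.27696e+08.
Endpoint term: (f(2) + f(19))/2 = (64.0000 + 4.70459e+07)/2 = 2.35230e+07.
Running total after boundary: 1.51219e+08.
Order-1 term: 1/12 · (1.48566e+07 − 192.000) = 1.23803e+06.
After k=1: 1.52457e+08.
Order-2 term: −1/720 · (823080 − 960.000) = -1141.83.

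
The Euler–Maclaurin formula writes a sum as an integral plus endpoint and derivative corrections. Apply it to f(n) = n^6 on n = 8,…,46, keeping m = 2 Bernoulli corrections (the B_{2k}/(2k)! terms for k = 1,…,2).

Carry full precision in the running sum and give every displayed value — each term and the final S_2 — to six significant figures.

S_2 ≈ 6.70996e+10

Integral: ∫_8^46 x^6 dx = 6.22594e+10.
½[f(8) + f(46)] = ½[262144 + 9.47430e+09] = 4.73728e+09.
Running total after boundary: 6.69966e+10.
k=1: B_{2}/(2)! × [f^{(1)}(46) − f^{(1)}(8)] = 1/12 × (1.23578e+09 − 196608) = 1.02965e+08.
Partial sum through k=1: 6.70996e+10.
k=2: B_{4}/(4)! × [f^{(3)}(46) − f^{(3)}(8)] = −1/720 × (1.16803e+07 − 61440.0) = -16137.3.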